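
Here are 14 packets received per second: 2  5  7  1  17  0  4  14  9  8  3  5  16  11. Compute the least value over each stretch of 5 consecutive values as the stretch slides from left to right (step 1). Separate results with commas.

[2, 5, 7, 1, 17] → min 1
[5, 7, 1, 17, 0] → min 0
[7, 1, 17, 0, 4] → min 0
[1, 17, 0, 4, 14] → min 0
[17, 0, 4, 14, 9] → min 0
[0, 4, 14, 9, 8] → min 0
[4, 14, 9, 8, 3] → min 3
[14, 9, 8, 3, 5] → min 3
[9, 8, 3, 5, 16] → min 3
[8, 3, 5, 16, 11] → min 3

1, 0, 0, 0, 0, 0, 3, 3, 3, 3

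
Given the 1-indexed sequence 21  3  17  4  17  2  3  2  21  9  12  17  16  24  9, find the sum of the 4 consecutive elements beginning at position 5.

Elements at indices 5..8: 17, 2, 3, 2
sum(17, 2, 3, 2) = 24

24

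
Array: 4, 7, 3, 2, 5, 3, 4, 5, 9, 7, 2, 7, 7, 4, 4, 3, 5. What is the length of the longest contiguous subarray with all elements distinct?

[4] len 1
[4, 7] len 2
[4, 7, 3] len 3
[4, 7, 3, 2] len 4
[4, 7, 3, 2, 5] len 5
[2, 5, 3] len 3
[2, 5, 3, 4] len 4
[3, 4, 5] len 3
[3, 4, 5, 9] len 4
[3, 4, 5, 9, 7] len 5
[3, 4, 5, 9, 7, 2] len 6
[2, 7] len 2
[7] len 1
[7, 4] len 2
[4] len 1
[4, 3] len 2
[4, 3, 5] len 3
Longest all-distinct length: 6.

6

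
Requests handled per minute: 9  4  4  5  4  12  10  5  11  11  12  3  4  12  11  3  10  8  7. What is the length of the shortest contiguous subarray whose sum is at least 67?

8

add 9: running sum 9 < 67
add 4: running sum 13 < 67
add 4: running sum 17 < 67
add 5: running sum 22 < 67
add 4: running sum 26 < 67
add 12: running sum 38 < 67
add 10: running sum 48 < 67
add 5: running sum 53 < 67
add 11: running sum 64 < 67
end 9: [9, 4, 4, 5, 4, 12, 10, 5, 11, 11] sum 75, len 10
end 10: [5, 4, 12, 10, 5, 11, 11, 12] sum 70, len 8
end 11: [4, 12, 10, 5, 11, 11, 12, 3] sum 68, len 8
end 12: [12, 10, 5, 11, 11, 12, 3, 4] sum 68, len 8
end 13: [10, 5, 11, 11, 12, 3, 4, 12] sum 68, len 8
end 14: [5, 11, 11, 12, 3, 4, 12, 11] sum 69, len 8
end 15: [11, 11, 12, 3, 4, 12, 11, 3] sum 67, len 8
end 16: [11, 11, 12, 3, 4, 12, 11, 3, 10] sum 77, len 9
end 17: [11, 12, 3, 4, 12, 11, 3, 10, 8] sum 74, len 9
end 18: [12, 3, 4, 12, 11, 3, 10, 8, 7] sum 70, len 9
Shortest qualifying length: 8.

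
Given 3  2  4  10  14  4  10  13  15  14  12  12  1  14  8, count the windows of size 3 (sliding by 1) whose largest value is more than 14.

3 2 4 → max 4
2 4 10 → max 10
4 10 14 → max 14
10 14 4 → max 14
14 4 10 → max 14
4 10 13 → max 13
10 13 15 → max 15  > 14 ✓
13 15 14 → max 15  > 14 ✓
15 14 12 → max 15  > 14 ✓
14 12 12 → max 14
12 12 1 → max 12
12 1 14 → max 14
1 14 8 → max 14
3 windows satisfy the condition.

3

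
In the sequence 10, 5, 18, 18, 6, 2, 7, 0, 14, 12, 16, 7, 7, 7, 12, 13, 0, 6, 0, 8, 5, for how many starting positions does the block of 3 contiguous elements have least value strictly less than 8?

18

[10, 5, 18] → min 5  < 8 ✓
[5, 18, 18] → min 5  < 8 ✓
[18, 18, 6] → min 6  < 8 ✓
[18, 6, 2] → min 2  < 8 ✓
[6, 2, 7] → min 2  < 8 ✓
[2, 7, 0] → min 0  < 8 ✓
[7, 0, 14] → min 0  < 8 ✓
[0, 14, 12] → min 0  < 8 ✓
[14, 12, 16] → min 12
[12, 16, 7] → min 7  < 8 ✓
[16, 7, 7] → min 7  < 8 ✓
[7, 7, 7] → min 7  < 8 ✓
[7, 7, 12] → min 7  < 8 ✓
[7, 12, 13] → min 7  < 8 ✓
[12, 13, 0] → min 0  < 8 ✓
[13, 0, 6] → min 0  < 8 ✓
[0, 6, 0] → min 0  < 8 ✓
[6, 0, 8] → min 0  < 8 ✓
[0, 8, 5] → min 0  < 8 ✓
18 windows satisfy the condition.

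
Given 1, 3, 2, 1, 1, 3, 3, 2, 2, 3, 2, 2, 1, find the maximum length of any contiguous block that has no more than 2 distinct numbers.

add 1: window [1] (1 distinct), len 1
add 3: window [1, 3] (2 distinct), len 2
add 2: window [3, 2] (2 distinct), len 2
add 1: window [2, 1] (2 distinct), len 2
add 1: window [2, 1, 1] (2 distinct), len 3
add 3: window [1, 1, 3] (2 distinct), len 3
add 3: window [1, 1, 3, 3] (2 distinct), len 4
add 2: window [3, 3, 2] (2 distinct), len 3
add 2: window [3, 3, 2, 2] (2 distinct), len 4
add 3: window [3, 3, 2, 2, 3] (2 distinct), len 5
add 2: window [3, 3, 2, 2, 3, 2] (2 distinct), len 6
add 2: window [3, 3, 2, 2, 3, 2, 2] (2 distinct), len 7
add 1: window [2, 2, 1] (2 distinct), len 3
Longest length with ≤2 distinct: 7.

7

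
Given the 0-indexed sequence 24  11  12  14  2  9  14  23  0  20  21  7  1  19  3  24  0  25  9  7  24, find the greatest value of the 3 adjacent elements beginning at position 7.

23

Elements at indices 7..9: 23, 0, 20
max(23, 0, 20) = 23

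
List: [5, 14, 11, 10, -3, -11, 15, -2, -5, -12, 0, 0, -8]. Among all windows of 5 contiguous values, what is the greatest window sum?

37

Each size-5 window and its sum:
(5, 14, 11, 10, -3) → sum 37
(14, 11, 10, -3, -11) → sum 21
(11, 10, -3, -11, 15) → sum 22
(10, -3, -11, 15, -2) → sum 9
(-3, -11, 15, -2, -5) → sum -6
(-11, 15, -2, -5, -12) → sum -15
(15, -2, -5, -12, 0) → sum -4
(-2, -5, -12, 0, 0) → sum -19
(-5, -12, 0, 0, -8) → sum -25
Greatest of these is 37.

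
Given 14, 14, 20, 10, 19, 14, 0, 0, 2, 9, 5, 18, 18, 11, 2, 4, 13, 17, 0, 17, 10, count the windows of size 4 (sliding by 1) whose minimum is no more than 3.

14 14 20 10 → min 10
14 20 10 19 → min 10
20 10 19 14 → min 10
10 19 14 0 → min 0  ≤ 3 ✓
19 14 0 0 → min 0  ≤ 3 ✓
14 0 0 2 → min 0  ≤ 3 ✓
0 0 2 9 → min 0  ≤ 3 ✓
0 2 9 5 → min 0  ≤ 3 ✓
2 9 5 18 → min 2  ≤ 3 ✓
9 5 18 18 → min 5
5 18 18 11 → min 5
18 18 11 2 → min 2  ≤ 3 ✓
18 11 2 4 → min 2  ≤ 3 ✓
11 2 4 13 → min 2  ≤ 3 ✓
2 4 13 17 → min 2  ≤ 3 ✓
4 13 17 0 → min 0  ≤ 3 ✓
13 17 0 17 → min 0  ≤ 3 ✓
17 0 17 10 → min 0  ≤ 3 ✓
13 windows satisfy the condition.

13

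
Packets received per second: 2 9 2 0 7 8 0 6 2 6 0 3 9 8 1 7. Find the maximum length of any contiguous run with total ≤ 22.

6

[2] sum 2 len 1
[2, 9] sum 11 len 2
[2, 9, 2] sum 13 len 3
[2, 9, 2, 0] sum 13 len 4
[2, 9, 2, 0, 7] sum 20 len 5
[2, 0, 7, 8] sum 17 len 4
[2, 0, 7, 8, 0] sum 17 len 5
[0, 7, 8, 0, 6] sum 21 len 5
[8, 0, 6, 2] sum 16 len 4
[8, 0, 6, 2, 6] sum 22 len 5
[8, 0, 6, 2, 6, 0] sum 22 len 6
[0, 6, 2, 6, 0, 3] sum 17 len 6
[2, 6, 0, 3, 9] sum 20 len 5
[0, 3, 9, 8] sum 20 len 4
[0, 3, 9, 8, 1] sum 21 len 5
[8, 1, 7] sum 16 len 3
Longest length seen: 6.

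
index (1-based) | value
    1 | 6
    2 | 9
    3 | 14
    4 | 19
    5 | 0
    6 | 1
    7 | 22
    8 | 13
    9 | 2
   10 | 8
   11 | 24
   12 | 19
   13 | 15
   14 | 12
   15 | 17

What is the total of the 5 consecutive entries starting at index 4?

Elements at indices 4..8: 19, 0, 1, 22, 13
sum(19, 0, 1, 22, 13) = 55

55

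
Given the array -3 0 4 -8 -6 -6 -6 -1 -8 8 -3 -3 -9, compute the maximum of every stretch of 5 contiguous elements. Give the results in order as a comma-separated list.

4, 4, 4, -1, -1, 8, 8, 8, 8

[-3, 0, 4, -8, -6] → max 4
[0, 4, -8, -6, -6] → max 4
[4, -8, -6, -6, -6] → max 4
[-8, -6, -6, -6, -1] → max -1
[-6, -6, -6, -1, -8] → max -1
[-6, -6, -1, -8, 8] → max 8
[-6, -1, -8, 8, -3] → max 8
[-1, -8, 8, -3, -3] → max 8
[-8, 8, -3, -3, -9] → max 8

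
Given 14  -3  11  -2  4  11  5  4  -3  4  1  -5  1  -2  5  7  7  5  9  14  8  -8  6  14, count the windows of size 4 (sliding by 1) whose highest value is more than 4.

17

14 -3 11 -2 → max 14  > 4 ✓
-3 11 -2 4 → max 11  > 4 ✓
11 -2 4 11 → max 11  > 4 ✓
-2 4 11 5 → max 11  > 4 ✓
4 11 5 4 → max 11  > 4 ✓
11 5 4 -3 → max 11  > 4 ✓
5 4 -3 4 → max 5  > 4 ✓
4 -3 4 1 → max 4
-3 4 1 -5 → max 4
4 1 -5 1 → max 4
1 -5 1 -2 → max 1
-5 1 -2 5 → max 5  > 4 ✓
1 -2 5 7 → max 7  > 4 ✓
-2 5 7 7 → max 7  > 4 ✓
5 7 7 5 → max 7  > 4 ✓
7 7 5 9 → max 9  > 4 ✓
7 5 9 14 → max 14  > 4 ✓
5 9 14 8 → max 14  > 4 ✓
9 14 8 -8 → max 14  > 4 ✓
14 8 -8 6 → max 14  > 4 ✓
8 -8 6 14 → max 14  > 4 ✓
17 windows satisfy the condition.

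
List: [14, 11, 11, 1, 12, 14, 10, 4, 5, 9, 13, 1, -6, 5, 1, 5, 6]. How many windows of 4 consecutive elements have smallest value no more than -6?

4

[14, 11, 11, 1] → min 1
[11, 11, 1, 12] → min 1
[11, 1, 12, 14] → min 1
[1, 12, 14, 10] → min 1
[12, 14, 10, 4] → min 4
[14, 10, 4, 5] → min 4
[10, 4, 5, 9] → min 4
[4, 5, 9, 13] → min 4
[5, 9, 13, 1] → min 1
[9, 13, 1, -6] → min -6  ≤ -6 ✓
[13, 1, -6, 5] → min -6  ≤ -6 ✓
[1, -6, 5, 1] → min -6  ≤ -6 ✓
[-6, 5, 1, 5] → min -6  ≤ -6 ✓
[5, 1, 5, 6] → min 1
4 windows satisfy the condition.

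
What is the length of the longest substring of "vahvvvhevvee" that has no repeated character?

3

[v] len 1
[v, a] len 2
[v, a, h] len 3
[a, h, v] len 3
[v] len 1
[v] len 1
[v, h] len 2
[v, h, e] len 3
[h, e, v] len 3
[v] len 1
[v, e] len 2
[e] len 1
Longest all-distinct length: 3.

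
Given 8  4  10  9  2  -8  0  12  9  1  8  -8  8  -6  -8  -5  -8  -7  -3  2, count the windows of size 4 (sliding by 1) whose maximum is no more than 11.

[8, 4, 10, 9] → max 10  ≤ 11 ✓
[4, 10, 9, 2] → max 10  ≤ 11 ✓
[10, 9, 2, -8] → max 10  ≤ 11 ✓
[9, 2, -8, 0] → max 9  ≤ 11 ✓
[2, -8, 0, 12] → max 12
[-8, 0, 12, 9] → max 12
[0, 12, 9, 1] → max 12
[12, 9, 1, 8] → max 12
[9, 1, 8, -8] → max 9  ≤ 11 ✓
[1, 8, -8, 8] → max 8  ≤ 11 ✓
[8, -8, 8, -6] → max 8  ≤ 11 ✓
[-8, 8, -6, -8] → max 8  ≤ 11 ✓
[8, -6, -8, -5] → max 8  ≤ 11 ✓
[-6, -8, -5, -8] → max -5  ≤ 11 ✓
[-8, -5, -8, -7] → max -5  ≤ 11 ✓
[-5, -8, -7, -3] → max -3  ≤ 11 ✓
[-8, -7, -3, 2] → max 2  ≤ 11 ✓
13 windows satisfy the condition.

13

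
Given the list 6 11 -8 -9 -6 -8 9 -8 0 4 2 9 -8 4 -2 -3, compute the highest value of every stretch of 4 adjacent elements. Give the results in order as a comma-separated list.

11, 11, -6, 9, 9, 9, 9, 4, 9, 9, 9, 9, 4

(6, 11, -8, -9) → max 11
(11, -8, -9, -6) → max 11
(-8, -9, -6, -8) → max -6
(-9, -6, -8, 9) → max 9
(-6, -8, 9, -8) → max 9
(-8, 9, -8, 0) → max 9
(9, -8, 0, 4) → max 9
(-8, 0, 4, 2) → max 4
(0, 4, 2, 9) → max 9
(4, 2, 9, -8) → max 9
(2, 9, -8, 4) → max 9
(9, -8, 4, -2) → max 9
(-8, 4, -2, -3) → max 4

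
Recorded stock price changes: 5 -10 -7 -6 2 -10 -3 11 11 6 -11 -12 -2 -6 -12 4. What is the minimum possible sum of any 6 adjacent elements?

5 -10 -7 -6 2 -10 → sum -26
-10 -7 -6 2 -10 -3 → sum -34
-7 -6 2 -10 -3 11 → sum -13
-6 2 -10 -3 11 11 → sum 5
2 -10 -3 11 11 6 → sum 17
-10 -3 11 11 6 -11 → sum 4
-3 11 11 6 -11 -12 → sum 2
11 11 6 -11 -12 -2 → sum 3
11 6 -11 -12 -2 -6 → sum -14
6 -11 -12 -2 -6 -12 → sum -37
-11 -12 -2 -6 -12 4 → sum -39
Minimum of these is -39.

-39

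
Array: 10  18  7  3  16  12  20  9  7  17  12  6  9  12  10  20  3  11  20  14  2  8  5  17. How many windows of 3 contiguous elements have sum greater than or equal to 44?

(10, 18, 7) → sum 35
(18, 7, 3) → sum 28
(7, 3, 16) → sum 26
(3, 16, 12) → sum 31
(16, 12, 20) → sum 48  ≥ 44 ✓
(12, 20, 9) → sum 41
(20, 9, 7) → sum 36
(9, 7, 17) → sum 33
(7, 17, 12) → sum 36
(17, 12, 6) → sum 35
(12, 6, 9) → sum 27
(6, 9, 12) → sum 27
(9, 12, 10) → sum 31
(12, 10, 20) → sum 42
(10, 20, 3) → sum 33
(20, 3, 11) → sum 34
(3, 11, 20) → sum 34
(11, 20, 14) → sum 45  ≥ 44 ✓
(20, 14, 2) → sum 36
(14, 2, 8) → sum 24
(2, 8, 5) → sum 15
(8, 5, 17) → sum 30
2 windows satisfy the condition.

2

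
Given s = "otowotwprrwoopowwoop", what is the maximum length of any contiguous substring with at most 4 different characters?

14

Extend right; when distinct count exceeds 4, shrink from the left:
add o: window [o] (1 distinct), len 1
add t: window [o, t] (2 distinct), len 2
add o: window [o, t, o] (2 distinct), len 3
add w: window [o, t, o, w] (3 distinct), len 4
add o: window [o, t, o, w, o] (3 distinct), len 5
add t: window [o, t, o, w, o, t] (3 distinct), len 6
add w: window [o, t, o, w, o, t, w] (3 distinct), len 7
add p: window [o, t, o, w, o, t, w, p] (4 distinct), len 8
add r: window [t, w, p, r] (4 distinct), len 4
add r: window [t, w, p, r, r] (4 distinct), len 5
add w: window [t, w, p, r, r, w] (4 distinct), len 6
add o: window [w, p, r, r, w, o] (4 distinct), len 6
add o: window [w, p, r, r, w, o, o] (4 distinct), len 7
add p: window [w, p, r, r, w, o, o, p] (4 distinct), len 8
add o: window [w, p, r, r, w, o, o, p, o] (4 distinct), len 9
add w: window [w, p, r, r, w, o, o, p, o, w] (4 distinct), len 10
add w: window [w, p, r, r, w, o, o, p, o, w, w] (4 distinct), len 11
add o: window [w, p, r, r, w, o, o, p, o, w, w, o] (4 distinct), len 12
add o: window [w, p, r, r, w, o, o, p, o, w, w, o, o] (4 distinct), len 13
add p: window [w, p, r, r, w, o, o, p, o, w, w, o, o, p] (4 distinct), len 14
Longest length with ≤4 distinct: 14.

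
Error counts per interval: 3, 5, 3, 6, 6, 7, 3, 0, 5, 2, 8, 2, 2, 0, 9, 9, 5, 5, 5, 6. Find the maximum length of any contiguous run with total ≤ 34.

9

[3] sum 3 len 1
[3, 5] sum 8 len 2
[3, 5, 3] sum 11 len 3
[3, 5, 3, 6] sum 17 len 4
[3, 5, 3, 6, 6] sum 23 len 5
[3, 5, 3, 6, 6, 7] sum 30 len 6
[3, 5, 3, 6, 6, 7, 3] sum 33 len 7
[3, 5, 3, 6, 6, 7, 3, 0] sum 33 len 8
[3, 6, 6, 7, 3, 0, 5] sum 30 len 7
[3, 6, 6, 7, 3, 0, 5, 2] sum 32 len 8
[6, 7, 3, 0, 5, 2, 8] sum 31 len 7
[6, 7, 3, 0, 5, 2, 8, 2] sum 33 len 8
[7, 3, 0, 5, 2, 8, 2, 2] sum 29 len 8
[7, 3, 0, 5, 2, 8, 2, 2, 0] sum 29 len 9
[3, 0, 5, 2, 8, 2, 2, 0, 9] sum 31 len 9
[2, 8, 2, 2, 0, 9, 9] sum 32 len 7
[2, 2, 0, 9, 9, 5] sum 27 len 6
[2, 2, 0, 9, 9, 5, 5] sum 32 len 7
[0, 9, 9, 5, 5, 5] sum 33 len 6
[9, 5, 5, 5, 6] sum 30 len 5
Longest length seen: 9.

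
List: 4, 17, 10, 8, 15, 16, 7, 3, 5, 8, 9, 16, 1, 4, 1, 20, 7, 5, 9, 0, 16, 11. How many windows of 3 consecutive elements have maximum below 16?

7

4 17 10 → max 17
17 10 8 → max 17
10 8 15 → max 15  < 16 ✓
8 15 16 → max 16
15 16 7 → max 16
16 7 3 → max 16
7 3 5 → max 7  < 16 ✓
3 5 8 → max 8  < 16 ✓
5 8 9 → max 9  < 16 ✓
8 9 16 → max 16
9 16 1 → max 16
16 1 4 → max 16
1 4 1 → max 4  < 16 ✓
4 1 20 → max 20
1 20 7 → max 20
20 7 5 → max 20
7 5 9 → max 9  < 16 ✓
5 9 0 → max 9  < 16 ✓
9 0 16 → max 16
0 16 11 → max 16
7 windows satisfy the condition.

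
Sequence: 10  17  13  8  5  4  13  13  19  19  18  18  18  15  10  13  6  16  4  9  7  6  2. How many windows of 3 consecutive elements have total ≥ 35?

11

[10, 17, 13] → sum 40  ≥ 35 ✓
[17, 13, 8] → sum 38  ≥ 35 ✓
[13, 8, 5] → sum 26
[8, 5, 4] → sum 17
[5, 4, 13] → sum 22
[4, 13, 13] → sum 30
[13, 13, 19] → sum 45  ≥ 35 ✓
[13, 19, 19] → sum 51  ≥ 35 ✓
[19, 19, 18] → sum 56  ≥ 35 ✓
[19, 18, 18] → sum 55  ≥ 35 ✓
[18, 18, 18] → sum 54  ≥ 35 ✓
[18, 18, 15] → sum 51  ≥ 35 ✓
[18, 15, 10] → sum 43  ≥ 35 ✓
[15, 10, 13] → sum 38  ≥ 35 ✓
[10, 13, 6] → sum 29
[13, 6, 16] → sum 35  ≥ 35 ✓
[6, 16, 4] → sum 26
[16, 4, 9] → sum 29
[4, 9, 7] → sum 20
[9, 7, 6] → sum 22
[7, 6, 2] → sum 15
11 windows satisfy the condition.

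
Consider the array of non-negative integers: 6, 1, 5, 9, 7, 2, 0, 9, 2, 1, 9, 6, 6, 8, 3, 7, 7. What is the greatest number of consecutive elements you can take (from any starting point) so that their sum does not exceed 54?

11

Extend to the right; shrink from the left whenever the sum exceeds 54:
[6] sum 6 len 1
[6, 1] sum 7 len 2
[6, 1, 5] sum 12 len 3
[6, 1, 5, 9] sum 21 len 4
[6, 1, 5, 9, 7] sum 28 len 5
[6, 1, 5, 9, 7, 2] sum 30 len 6
[6, 1, 5, 9, 7, 2, 0] sum 30 len 7
[6, 1, 5, 9, 7, 2, 0, 9] sum 39 len 8
[6, 1, 5, 9, 7, 2, 0, 9, 2] sum 41 len 9
[6, 1, 5, 9, 7, 2, 0, 9, 2, 1] sum 42 len 10
[6, 1, 5, 9, 7, 2, 0, 9, 2, 1, 9] sum 51 len 11
[1, 5, 9, 7, 2, 0, 9, 2, 1, 9, 6] sum 51 len 11
[9, 7, 2, 0, 9, 2, 1, 9, 6, 6] sum 51 len 10
[7, 2, 0, 9, 2, 1, 9, 6, 6, 8] sum 50 len 10
[7, 2, 0, 9, 2, 1, 9, 6, 6, 8, 3] sum 53 len 11
[2, 0, 9, 2, 1, 9, 6, 6, 8, 3, 7] sum 53 len 11
[2, 1, 9, 6, 6, 8, 3, 7, 7] sum 49 len 9
Longest length seen: 11.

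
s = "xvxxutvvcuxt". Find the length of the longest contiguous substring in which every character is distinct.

5

[x] len 1
[x, v] len 2
[v, x] len 2
[x] len 1
[x, u] len 2
[x, u, t] len 3
[x, u, t, v] len 4
[v] len 1
[v, c] len 2
[v, c, u] len 3
[v, c, u, x] len 4
[v, c, u, x, t] len 5
Longest all-distinct length: 5.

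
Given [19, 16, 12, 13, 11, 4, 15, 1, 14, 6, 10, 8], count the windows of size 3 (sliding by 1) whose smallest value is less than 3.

3

[19, 16, 12] → min 12
[16, 12, 13] → min 12
[12, 13, 11] → min 11
[13, 11, 4] → min 4
[11, 4, 15] → min 4
[4, 15, 1] → min 1  < 3 ✓
[15, 1, 14] → min 1  < 3 ✓
[1, 14, 6] → min 1  < 3 ✓
[14, 6, 10] → min 6
[6, 10, 8] → min 6
3 windows satisfy the condition.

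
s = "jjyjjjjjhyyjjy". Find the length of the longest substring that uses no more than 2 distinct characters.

add j: window [j] (1 distinct), len 1
add j: window [j, j] (1 distinct), len 2
add y: window [j, j, y] (2 distinct), len 3
add j: window [j, j, y, j] (2 distinct), len 4
add j: window [j, j, y, j, j] (2 distinct), len 5
add j: window [j, j, y, j, j, j] (2 distinct), len 6
add j: window [j, j, y, j, j, j, j] (2 distinct), len 7
add j: window [j, j, y, j, j, j, j, j] (2 distinct), len 8
add h: window [j, j, j, j, j, h] (2 distinct), len 6
add y: window [h, y] (2 distinct), len 2
add y: window [h, y, y] (2 distinct), len 3
add j: window [y, y, j] (2 distinct), len 3
add j: window [y, y, j, j] (2 distinct), len 4
add y: window [y, y, j, j, y] (2 distinct), len 5
Longest length with ≤2 distinct: 8.

8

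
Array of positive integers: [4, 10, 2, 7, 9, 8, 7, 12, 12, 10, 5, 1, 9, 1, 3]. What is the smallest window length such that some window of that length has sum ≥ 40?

add 4: running sum 4 < 40
add 10: running sum 14 < 40
add 2: running sum 16 < 40
add 7: running sum 23 < 40
add 9: running sum 32 < 40
end 5: [4, 10, 2, 7, 9, 8] sum 40, len 6
end 6: [10, 2, 7, 9, 8, 7] sum 43, len 6
end 7: [7, 9, 8, 7, 12] sum 43, len 5
end 8: [9, 8, 7, 12, 12] sum 48, len 5
end 9: [7, 12, 12, 10] sum 41, len 4
end 10: [7, 12, 12, 10, 5] sum 46, len 5
end 11: [12, 12, 10, 5, 1] sum 40, len 5
end 12: [12, 12, 10, 5, 1, 9] sum 49, len 6
end 13: [12, 12, 10, 5, 1, 9, 1] sum 50, len 7
end 14: [12, 10, 5, 1, 9, 1, 3] sum 41, len 7
Shortest qualifying length: 4.

4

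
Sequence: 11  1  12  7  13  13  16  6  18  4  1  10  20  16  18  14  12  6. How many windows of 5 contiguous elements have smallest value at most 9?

12

11 1 12 7 13 → min 1  ≤ 9 ✓
1 12 7 13 13 → min 1  ≤ 9 ✓
12 7 13 13 16 → min 7  ≤ 9 ✓
7 13 13 16 6 → min 6  ≤ 9 ✓
13 13 16 6 18 → min 6  ≤ 9 ✓
13 16 6 18 4 → min 4  ≤ 9 ✓
16 6 18 4 1 → min 1  ≤ 9 ✓
6 18 4 1 10 → min 1  ≤ 9 ✓
18 4 1 10 20 → min 1  ≤ 9 ✓
4 1 10 20 16 → min 1  ≤ 9 ✓
1 10 20 16 18 → min 1  ≤ 9 ✓
10 20 16 18 14 → min 10
20 16 18 14 12 → min 12
16 18 14 12 6 → min 6  ≤ 9 ✓
12 windows satisfy the condition.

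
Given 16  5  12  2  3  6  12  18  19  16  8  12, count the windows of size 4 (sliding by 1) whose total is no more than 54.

5

16 5 12 2 → sum 35  ≤ 54 ✓
5 12 2 3 → sum 22  ≤ 54 ✓
12 2 3 6 → sum 23  ≤ 54 ✓
2 3 6 12 → sum 23  ≤ 54 ✓
3 6 12 18 → sum 39  ≤ 54 ✓
6 12 18 19 → sum 55
12 18 19 16 → sum 65
18 19 16 8 → sum 61
19 16 8 12 → sum 55
5 windows satisfy the condition.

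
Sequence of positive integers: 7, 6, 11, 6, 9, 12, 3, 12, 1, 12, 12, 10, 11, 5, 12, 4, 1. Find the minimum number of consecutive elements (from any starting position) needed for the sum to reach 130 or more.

add 7: running sum 7 < 130
add 6: running sum 13 < 130
add 11: running sum 24 < 130
add 6: running sum 30 < 130
add 9: running sum 39 < 130
add 12: running sum 51 < 130
add 3: running sum 54 < 130
add 12: running sum 66 < 130
add 1: running sum 67 < 130
add 12: running sum 79 < 130
add 12: running sum 91 < 130
add 10: running sum 101 < 130
add 11: running sum 112 < 130
add 5: running sum 117 < 130
add 12: running sum 129 < 130
end 15: [7, 6, 11, 6, 9, 12, 3, 12, 1, 12, 12, 10, 11, 5, 12, 4] sum 133, len 16
end 16: [7, 6, 11, 6, 9, 12, 3, 12, 1, 12, 12, 10, 11, 5, 12, 4, 1] sum 134, len 17
Shortest qualifying length: 16.

16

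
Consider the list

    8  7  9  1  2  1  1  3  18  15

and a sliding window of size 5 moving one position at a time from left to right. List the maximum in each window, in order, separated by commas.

9, 9, 9, 3, 18, 18

(8, 7, 9, 1, 2) → max 9
(7, 9, 1, 2, 1) → max 9
(9, 1, 2, 1, 1) → max 9
(1, 2, 1, 1, 3) → max 3
(2, 1, 1, 3, 18) → max 18
(1, 1, 3, 18, 15) → max 18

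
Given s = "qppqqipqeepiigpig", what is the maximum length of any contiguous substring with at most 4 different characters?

13

Extend right; when distinct count exceeds 4, shrink from the left:
add q: window [q] (1 distinct), len 1
add p: window [q, p] (2 distinct), len 2
add p: window [q, p, p] (2 distinct), len 3
add q: window [q, p, p, q] (2 distinct), len 4
add q: window [q, p, p, q, q] (2 distinct), len 5
add i: window [q, p, p, q, q, i] (3 distinct), len 6
add p: window [q, p, p, q, q, i, p] (3 distinct), len 7
add q: window [q, p, p, q, q, i, p, q] (3 distinct), len 8
add e: window [q, p, p, q, q, i, p, q, e] (4 distinct), len 9
add e: window [q, p, p, q, q, i, p, q, e, e] (4 distinct), len 10
add p: window [q, p, p, q, q, i, p, q, e, e, p] (4 distinct), len 11
add i: window [q, p, p, q, q, i, p, q, e, e, p, i] (4 distinct), len 12
add i: window [q, p, p, q, q, i, p, q, e, e, p, i, i] (4 distinct), len 13
add g: window [e, e, p, i, i, g] (4 distinct), len 6
add p: window [e, e, p, i, i, g, p] (4 distinct), len 7
add i: window [e, e, p, i, i, g, p, i] (4 distinct), len 8
add g: window [e, e, p, i, i, g, p, i, g] (4 distinct), len 9
Longest length with ≤4 distinct: 13.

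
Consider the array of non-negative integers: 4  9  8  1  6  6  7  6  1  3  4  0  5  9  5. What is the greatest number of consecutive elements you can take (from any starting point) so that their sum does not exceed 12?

4

Extend to the right; shrink from the left whenever the sum exceeds 12:
[4] sum 4 len 1
[9] sum 9 len 1
[8] sum 8 len 1
[8, 1] sum 9 len 2
[1, 6] sum 7 len 2
[6, 6] sum 12 len 2
[7] sum 7 len 1
[6] sum 6 len 1
[6, 1] sum 7 len 2
[6, 1, 3] sum 10 len 3
[1, 3, 4] sum 8 len 3
[1, 3, 4, 0] sum 8 len 4
[3, 4, 0, 5] sum 12 len 4
[9] sum 9 len 1
[5] sum 5 len 1
Longest length seen: 4.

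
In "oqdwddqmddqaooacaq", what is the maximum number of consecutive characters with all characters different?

add o: [o] len 1
add q: [o, q] len 2
add d: [o, q, d] len 3
add w: [o, q, d, w] len 4
add d (repeat d, move left end past it): [w, d] len 2
add d (repeat d, move left end past it): [d] len 1
add q: [d, q] len 2
add m: [d, q, m] len 3
add d (repeat d, move left end past it): [q, m, d] len 3
add d (repeat d, move left end past it): [d] len 1
add q: [d, q] len 2
add a: [d, q, a] len 3
add o: [d, q, a, o] len 4
add o (repeat o, move left end past it): [o] len 1
add a: [o, a] len 2
add c: [o, a, c] len 3
add a (repeat a, move left end past it): [c, a] len 2
add q: [c, a, q] len 3
Longest all-distinct length: 4.

4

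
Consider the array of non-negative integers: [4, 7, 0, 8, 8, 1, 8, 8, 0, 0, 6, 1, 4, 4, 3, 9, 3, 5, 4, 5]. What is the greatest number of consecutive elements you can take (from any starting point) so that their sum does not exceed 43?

add 4: [4] sum 4, len 1
add 7: [4, 7] sum 11, len 2
add 0: [4, 7, 0] sum 11, len 3
add 8: [4, 7, 0, 8] sum 19, len 4
add 8: [4, 7, 0, 8, 8] sum 27, len 5
add 1: [4, 7, 0, 8, 8, 1] sum 28, len 6
add 8: [4, 7, 0, 8, 8, 1, 8] sum 36, len 7
add 8: [7, 0, 8, 8, 1, 8, 8] sum 40, len 7
add 0: [7, 0, 8, 8, 1, 8, 8, 0] sum 40, len 8
add 0: [7, 0, 8, 8, 1, 8, 8, 0, 0] sum 40, len 9
add 6: [0, 8, 8, 1, 8, 8, 0, 0, 6] sum 39, len 9
add 1: [0, 8, 8, 1, 8, 8, 0, 0, 6, 1] sum 40, len 10
add 4: [8, 1, 8, 8, 0, 0, 6, 1, 4] sum 36, len 9
add 4: [8, 1, 8, 8, 0, 0, 6, 1, 4, 4] sum 40, len 10
add 3: [8, 1, 8, 8, 0, 0, 6, 1, 4, 4, 3] sum 43, len 11
add 9: [8, 8, 0, 0, 6, 1, 4, 4, 3, 9] sum 43, len 10
add 3: [8, 0, 0, 6, 1, 4, 4, 3, 9, 3] sum 38, len 10
add 5: [8, 0, 0, 6, 1, 4, 4, 3, 9, 3, 5] sum 43, len 11
add 4: [0, 0, 6, 1, 4, 4, 3, 9, 3, 5, 4] sum 39, len 11
add 5: [1, 4, 4, 3, 9, 3, 5, 4, 5] sum 38, len 9
Longest length seen: 11.

11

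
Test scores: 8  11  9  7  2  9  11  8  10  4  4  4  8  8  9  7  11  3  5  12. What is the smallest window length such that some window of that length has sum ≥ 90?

12

add 8: running sum 8 < 90
add 11: running sum 19 < 90
add 9: running sum 28 < 90
add 7: running sum 35 < 90
add 2: running sum 37 < 90
add 9: running sum 46 < 90
add 11: running sum 57 < 90
add 8: running sum 65 < 90
add 10: running sum 75 < 90
add 4: running sum 79 < 90
add 4: running sum 83 < 90
add 4: running sum 87 < 90
add 8: shortest ending here [8, 11, 9, 7, 2, 9, 11, 8, 10, 4, 4, 4, 8] sum 95, len 13
add 8: shortest ending here [11, 9, 7, 2, 9, 11, 8, 10, 4, 4, 4, 8, 8] sum 95, len 13
add 9: shortest ending here [9, 7, 2, 9, 11, 8, 10, 4, 4, 4, 8, 8, 9] sum 93, len 13
add 7: shortest ending here [7, 2, 9, 11, 8, 10, 4, 4, 4, 8, 8, 9, 7] sum 91, len 13
add 11: shortest ending here [9, 11, 8, 10, 4, 4, 4, 8, 8, 9, 7, 11] sum 93, len 12
add 3: shortest ending here [9, 11, 8, 10, 4, 4, 4, 8, 8, 9, 7, 11, 3] sum 96, len 13
add 5: shortest ending here [11, 8, 10, 4, 4, 4, 8, 8, 9, 7, 11, 3, 5] sum 92, len 13
add 12: shortest ending here [8, 10, 4, 4, 4, 8, 8, 9, 7, 11, 3, 5, 12] sum 93, len 13
Shortest qualifying length: 12.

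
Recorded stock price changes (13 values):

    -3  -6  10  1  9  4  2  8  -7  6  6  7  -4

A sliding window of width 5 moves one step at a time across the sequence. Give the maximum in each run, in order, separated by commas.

10, 10, 10, 9, 9, 8, 8, 8, 7

Sliding a size-5 window across the 13 values:
(-3, -6, 10, 1, 9) → max 10
(-6, 10, 1, 9, 4) → max 10
(10, 1, 9, 4, 2) → max 10
(1, 9, 4, 2, 8) → max 9
(9, 4, 2, 8, -7) → max 9
(4, 2, 8, -7, 6) → max 8
(2, 8, -7, 6, 6) → max 8
(8, -7, 6, 6, 7) → max 8
(-7, 6, 6, 7, -4) → max 7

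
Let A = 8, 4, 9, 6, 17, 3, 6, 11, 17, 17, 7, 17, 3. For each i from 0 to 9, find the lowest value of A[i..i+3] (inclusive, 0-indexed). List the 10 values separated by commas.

4, 4, 3, 3, 3, 3, 6, 7, 7, 3

Sliding a size-4 window across the 13 values:
[8, 4, 9, 6] → min 4
[4, 9, 6, 17] → min 4
[9, 6, 17, 3] → min 3
[6, 17, 3, 6] → min 3
[17, 3, 6, 11] → min 3
[3, 6, 11, 17] → min 3
[6, 11, 17, 17] → min 6
[11, 17, 17, 7] → min 7
[17, 17, 7, 17] → min 7
[17, 7, 17, 3] → min 3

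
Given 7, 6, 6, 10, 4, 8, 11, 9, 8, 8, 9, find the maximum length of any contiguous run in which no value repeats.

6

[7] len 1
[7, 6] len 2
[6] len 1
[6, 10] len 2
[6, 10, 4] len 3
[6, 10, 4, 8] len 4
[6, 10, 4, 8, 11] len 5
[6, 10, 4, 8, 11, 9] len 6
[11, 9, 8] len 3
[8] len 1
[8, 9] len 2
Longest all-distinct length: 6.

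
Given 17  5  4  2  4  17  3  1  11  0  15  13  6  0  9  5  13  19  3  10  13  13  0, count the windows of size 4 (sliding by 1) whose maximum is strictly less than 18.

[17, 5, 4, 2] → max 17  < 18 ✓
[5, 4, 2, 4] → max 5  < 18 ✓
[4, 2, 4, 17] → max 17  < 18 ✓
[2, 4, 17, 3] → max 17  < 18 ✓
[4, 17, 3, 1] → max 17  < 18 ✓
[17, 3, 1, 11] → max 17  < 18 ✓
[3, 1, 11, 0] → max 11  < 18 ✓
[1, 11, 0, 15] → max 15  < 18 ✓
[11, 0, 15, 13] → max 15  < 18 ✓
[0, 15, 13, 6] → max 15  < 18 ✓
[15, 13, 6, 0] → max 15  < 18 ✓
[13, 6, 0, 9] → max 13  < 18 ✓
[6, 0, 9, 5] → max 9  < 18 ✓
[0, 9, 5, 13] → max 13  < 18 ✓
[9, 5, 13, 19] → max 19
[5, 13, 19, 3] → max 19
[13, 19, 3, 10] → max 19
[19, 3, 10, 13] → max 19
[3, 10, 13, 13] → max 13  < 18 ✓
[10, 13, 13, 0] → max 13  < 18 ✓
16 windows satisfy the condition.

16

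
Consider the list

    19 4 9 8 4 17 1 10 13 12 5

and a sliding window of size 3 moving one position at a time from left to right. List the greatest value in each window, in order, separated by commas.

[19, 4, 9] → max 19
[4, 9, 8] → max 9
[9, 8, 4] → max 9
[8, 4, 17] → max 17
[4, 17, 1] → max 17
[17, 1, 10] → max 17
[1, 10, 13] → max 13
[10, 13, 12] → max 13
[13, 12, 5] → max 13

19, 9, 9, 17, 17, 17, 13, 13, 13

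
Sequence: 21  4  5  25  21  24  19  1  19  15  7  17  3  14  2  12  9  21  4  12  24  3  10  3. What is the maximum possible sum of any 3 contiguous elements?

Window sums for each of the 22 positions:
21 4 5 → sum 30
4 5 25 → sum 34
5 25 21 → sum 51
25 21 24 → sum 70
21 24 19 → sum 64
24 19 1 → sum 44
19 1 19 → sum 39
1 19 15 → sum 35
19 15 7 → sum 41
15 7 17 → sum 39
7 17 3 → sum 27
17 3 14 → sum 34
3 14 2 → sum 19
14 2 12 → sum 28
2 12 9 → sum 23
12 9 21 → sum 42
9 21 4 → sum 34
21 4 12 → sum 37
4 12 24 → sum 40
12 24 3 → sum 39
24 3 10 → sum 37
3 10 3 → sum 16
Maximum of these is 70.

70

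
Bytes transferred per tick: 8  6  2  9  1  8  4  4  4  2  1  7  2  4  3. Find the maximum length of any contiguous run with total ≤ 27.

8

Extend to the right; shrink from the left whenever the sum exceeds 27:
→ 8: sum 8, len 1
→ 6: sum 14, len 2
→ 2: sum 16, len 3
→ 9: sum 25, len 4
→ 1: sum 26, len 5
→ 8 (dropped 8): sum 26, len 5
→ 4 (dropped 6): sum 24, len 5
→ 4 (dropped 2): sum 26, len 5
→ 4 (dropped 9): sum 21, len 5
→ 2: sum 23, len 6
→ 1: sum 24, len 7
→ 7 (dropped 1, 8): sum 22, len 6
→ 2: sum 24, len 7
→ 4 (dropped 4): sum 24, len 7
→ 3: sum 27, len 8
Longest length seen: 8.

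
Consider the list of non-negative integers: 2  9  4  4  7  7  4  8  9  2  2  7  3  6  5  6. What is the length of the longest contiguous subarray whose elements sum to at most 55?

10

Extend to the right; shrink from the left whenever the sum exceeds 55:
[2] sum 2 len 1
[2, 9] sum 11 len 2
[2, 9, 4] sum 15 len 3
[2, 9, 4, 4] sum 19 len 4
[2, 9, 4, 4, 7] sum 26 len 5
[2, 9, 4, 4, 7, 7] sum 33 len 6
[2, 9, 4, 4, 7, 7, 4] sum 37 len 7
[2, 9, 4, 4, 7, 7, 4, 8] sum 45 len 8
[2, 9, 4, 4, 7, 7, 4, 8, 9] sum 54 len 9
[9, 4, 4, 7, 7, 4, 8, 9, 2] sum 54 len 9
[4, 4, 7, 7, 4, 8, 9, 2, 2] sum 47 len 9
[4, 4, 7, 7, 4, 8, 9, 2, 2, 7] sum 54 len 10
[4, 7, 7, 4, 8, 9, 2, 2, 7, 3] sum 53 len 10
[7, 7, 4, 8, 9, 2, 2, 7, 3, 6] sum 55 len 10
[7, 4, 8, 9, 2, 2, 7, 3, 6, 5] sum 53 len 10
[4, 8, 9, 2, 2, 7, 3, 6, 5, 6] sum 52 len 10
Longest length seen: 10.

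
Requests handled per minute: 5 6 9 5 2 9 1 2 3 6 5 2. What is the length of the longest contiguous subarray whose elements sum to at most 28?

7

Extend to the right; shrink from the left whenever the sum exceeds 28:
add 5: [5] sum 5, len 1
add 6: [5, 6] sum 11, len 2
add 9: [5, 6, 9] sum 20, len 3
add 5: [5, 6, 9, 5] sum 25, len 4
add 2: [5, 6, 9, 5, 2] sum 27, len 5
add 9: [9, 5, 2, 9] sum 25, len 4
add 1: [9, 5, 2, 9, 1] sum 26, len 5
add 2: [9, 5, 2, 9, 1, 2] sum 28, len 6
add 3: [5, 2, 9, 1, 2, 3] sum 22, len 6
add 6: [5, 2, 9, 1, 2, 3, 6] sum 28, len 7
add 5: [2, 9, 1, 2, 3, 6, 5] sum 28, len 7
add 2: [9, 1, 2, 3, 6, 5, 2] sum 28, len 7
Longest length seen: 7.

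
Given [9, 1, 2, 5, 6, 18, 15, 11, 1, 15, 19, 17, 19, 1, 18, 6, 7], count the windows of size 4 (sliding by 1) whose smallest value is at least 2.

4

9 1 2 5 → min 1
1 2 5 6 → min 1
2 5 6 18 → min 2  ≥ 2 ✓
5 6 18 15 → min 5  ≥ 2 ✓
6 18 15 11 → min 6  ≥ 2 ✓
18 15 11 1 → min 1
15 11 1 15 → min 1
11 1 15 19 → min 1
1 15 19 17 → min 1
15 19 17 19 → min 15  ≥ 2 ✓
19 17 19 1 → min 1
17 19 1 18 → min 1
19 1 18 6 → min 1
1 18 6 7 → min 1
4 windows satisfy the condition.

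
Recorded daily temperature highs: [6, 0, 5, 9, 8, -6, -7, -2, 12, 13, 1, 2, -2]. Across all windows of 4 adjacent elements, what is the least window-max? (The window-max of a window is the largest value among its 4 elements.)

6 0 5 9 → max 9
0 5 9 8 → max 9
5 9 8 -6 → max 9
9 8 -6 -7 → max 9
8 -6 -7 -2 → max 8
-6 -7 -2 12 → max 12
-7 -2 12 13 → max 13
-2 12 13 1 → max 13
12 13 1 2 → max 13
13 1 2 -2 → max 13
Least of these is 8.

8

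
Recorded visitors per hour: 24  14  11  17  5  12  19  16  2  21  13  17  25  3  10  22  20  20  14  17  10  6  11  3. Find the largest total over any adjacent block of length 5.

93

[24, 14, 11, 17, 5] → sum 71
[14, 11, 17, 5, 12] → sum 59
[11, 17, 5, 12, 19] → sum 64
[17, 5, 12, 19, 16] → sum 69
[5, 12, 19, 16, 2] → sum 54
[12, 19, 16, 2, 21] → sum 70
[19, 16, 2, 21, 13] → sum 71
[16, 2, 21, 13, 17] → sum 69
[2, 21, 13, 17, 25] → sum 78
[21, 13, 17, 25, 3] → sum 79
[13, 17, 25, 3, 10] → sum 68
[17, 25, 3, 10, 22] → sum 77
[25, 3, 10, 22, 20] → sum 80
[3, 10, 22, 20, 20] → sum 75
[10, 22, 20, 20, 14] → sum 86
[22, 20, 20, 14, 17] → sum 93
[20, 20, 14, 17, 10] → sum 81
[20, 14, 17, 10, 6] → sum 67
[14, 17, 10, 6, 11] → sum 58
[17, 10, 6, 11, 3] → sum 47
Largest of these is 93.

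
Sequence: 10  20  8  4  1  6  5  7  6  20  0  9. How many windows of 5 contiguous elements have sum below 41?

5

[10, 20, 8, 4, 1] → sum 43
[20, 8, 4, 1, 6] → sum 39  < 41 ✓
[8, 4, 1, 6, 5] → sum 24  < 41 ✓
[4, 1, 6, 5, 7] → sum 23  < 41 ✓
[1, 6, 5, 7, 6] → sum 25  < 41 ✓
[6, 5, 7, 6, 20] → sum 44
[5, 7, 6, 20, 0] → sum 38  < 41 ✓
[7, 6, 20, 0, 9] → sum 42
5 windows satisfy the condition.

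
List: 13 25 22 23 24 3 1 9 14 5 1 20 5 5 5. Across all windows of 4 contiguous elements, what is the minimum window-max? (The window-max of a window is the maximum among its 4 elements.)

14

Each size-4 window and its max:
13 25 22 23 → max 25
25 22 23 24 → max 25
22 23 24 3 → max 24
23 24 3 1 → max 24
24 3 1 9 → max 24
3 1 9 14 → max 14
1 9 14 5 → max 14
9 14 5 1 → max 14
14 5 1 20 → max 20
5 1 20 5 → max 20
1 20 5 5 → max 20
20 5 5 5 → max 20
Minimum of these is 14.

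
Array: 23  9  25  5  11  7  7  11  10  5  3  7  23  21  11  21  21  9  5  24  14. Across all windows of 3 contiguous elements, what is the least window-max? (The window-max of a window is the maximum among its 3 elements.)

23 9 25 → max 25
9 25 5 → max 25
25 5 11 → max 25
5 11 7 → max 11
11 7 7 → max 11
7 7 11 → max 11
7 11 10 → max 11
11 10 5 → max 11
10 5 3 → max 10
5 3 7 → max 7
3 7 23 → max 23
7 23 21 → max 23
23 21 11 → max 23
21 11 21 → max 21
11 21 21 → max 21
21 21 9 → max 21
21 9 5 → max 21
9 5 24 → max 24
5 24 14 → max 24
Least of these is 7.

7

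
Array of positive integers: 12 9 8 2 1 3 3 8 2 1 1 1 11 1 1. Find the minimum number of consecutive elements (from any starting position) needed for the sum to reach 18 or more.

2

Extend right; whenever the sum reaches 18, record the length and shrink from the left:
add 12: running sum 12 < 18
end 1: [12, 9] sum 21, len 2
end 2: [12, 9, 8] sum 29, len 3
end 3: [9, 8, 2] sum 19, len 3
end 4: [9, 8, 2, 1] sum 20, len 4
end 5: [9, 8, 2, 1, 3] sum 23, len 5
end 6: [9, 8, 2, 1, 3, 3] sum 26, len 6
end 7: [8, 2, 1, 3, 3, 8] sum 25, len 6
end 8: [2, 1, 3, 3, 8, 2] sum 19, len 6
end 9: [1, 3, 3, 8, 2, 1] sum 18, len 6
end 10: [3, 3, 8, 2, 1, 1] sum 18, len 6
end 11: [3, 3, 8, 2, 1, 1, 1] sum 19, len 7
end 12: [8, 2, 1, 1, 1, 11] sum 24, len 6
end 13: [8, 2, 1, 1, 1, 11, 1] sum 25, len 7
end 14: [2, 1, 1, 1, 11, 1, 1] sum 18, len 7
Shortest qualifying length: 2.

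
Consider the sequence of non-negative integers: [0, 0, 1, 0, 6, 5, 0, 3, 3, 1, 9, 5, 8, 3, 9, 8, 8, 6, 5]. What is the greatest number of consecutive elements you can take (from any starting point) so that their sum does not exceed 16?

[0] sum 0 len 1
[0, 0] sum 0 len 2
[0, 0, 1] sum 1 len 3
[0, 0, 1, 0] sum 1 len 4
[0, 0, 1, 0, 6] sum 7 len 5
[0, 0, 1, 0, 6, 5] sum 12 len 6
[0, 0, 1, 0, 6, 5, 0] sum 12 len 7
[0, 0, 1, 0, 6, 5, 0, 3] sum 15 len 8
[5, 0, 3, 3] sum 11 len 4
[5, 0, 3, 3, 1] sum 12 len 5
[0, 3, 3, 1, 9] sum 16 len 5
[1, 9, 5] sum 15 len 3
[5, 8] sum 13 len 2
[5, 8, 3] sum 16 len 3
[3, 9] sum 12 len 2
[8] sum 8 len 1
[8, 8] sum 16 len 2
[8, 6] sum 14 len 2
[6, 5] sum 11 len 2
Longest length seen: 8.

8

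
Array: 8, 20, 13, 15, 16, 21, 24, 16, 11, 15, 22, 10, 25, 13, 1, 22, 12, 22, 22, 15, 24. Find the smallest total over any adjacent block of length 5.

70

8 20 13 15 16 → sum 72
20 13 15 16 21 → sum 85
13 15 16 21 24 → sum 89
15 16 21 24 16 → sum 92
16 21 24 16 11 → sum 88
21 24 16 11 15 → sum 87
24 16 11 15 22 → sum 88
16 11 15 22 10 → sum 74
11 15 22 10 25 → sum 83
15 22 10 25 13 → sum 85
22 10 25 13 1 → sum 71
10 25 13 1 22 → sum 71
25 13 1 22 12 → sum 73
13 1 22 12 22 → sum 70
1 22 12 22 22 → sum 79
22 12 22 22 15 → sum 93
12 22 22 15 24 → sum 95
Smallest of these is 70.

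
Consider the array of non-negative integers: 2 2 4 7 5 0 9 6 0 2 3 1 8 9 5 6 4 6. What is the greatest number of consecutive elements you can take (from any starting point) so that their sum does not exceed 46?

12

→ 2: sum 2, len 1
→ 2: sum 4, len 2
→ 4: sum 8, len 3
→ 7: sum 15, len 4
→ 5: sum 20, len 5
→ 0: sum 20, len 6
→ 9: sum 29, len 7
→ 6: sum 35, len 8
→ 0: sum 35, len 9
→ 2: sum 37, len 10
→ 3: sum 40, len 11
→ 1: sum 41, len 12
→ 8 (dropped 2, 2): sum 45, len 11
→ 9 (dropped 4, 7): sum 43, len 10
→ 5 (dropped 5): sum 43, len 10
→ 6 (dropped 0, 9): sum 40, len 9
→ 4: sum 44, len 10
→ 6 (dropped 6): sum 44, len 10
Longest length seen: 12.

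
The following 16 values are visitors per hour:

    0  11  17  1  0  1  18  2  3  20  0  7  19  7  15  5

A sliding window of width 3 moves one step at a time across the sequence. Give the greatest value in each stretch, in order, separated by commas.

Sliding a size-3 window across the 16 values:
0 11 17 → max 17
11 17 1 → max 17
17 1 0 → max 17
1 0 1 → max 1
0 1 18 → max 18
1 18 2 → max 18
18 2 3 → max 18
2 3 20 → max 20
3 20 0 → max 20
20 0 7 → max 20
0 7 19 → max 19
7 19 7 → max 19
19 7 15 → max 19
7 15 5 → max 15

17, 17, 17, 1, 18, 18, 18, 20, 20, 20, 19, 19, 19, 15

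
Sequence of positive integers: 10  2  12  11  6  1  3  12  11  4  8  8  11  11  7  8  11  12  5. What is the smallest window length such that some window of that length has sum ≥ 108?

12

Extend right; whenever the sum reaches 108, record the length and shrink from the left:
add 10: running sum 10 < 108
add 2: running sum 12 < 108
add 12: running sum 24 < 108
add 11: running sum 35 < 108
add 6: running sum 41 < 108
add 1: running sum 42 < 108
add 3: running sum 45 < 108
add 12: running sum 57 < 108
add 11: running sum 68 < 108
add 4: running sum 72 < 108
add 8: running sum 80 < 108
add 8: running sum 88 < 108
add 11: running sum 99 < 108
add 11: shortest ending here [10, 2, 12, 11, 6, 1, 3, 12, 11, 4, 8, 8, 11, 11] sum 110, len 14
add 7: shortest ending here [10, 2, 12, 11, 6, 1, 3, 12, 11, 4, 8, 8, 11, 11, 7] sum 117, len 15
add 8: shortest ending here [12, 11, 6, 1, 3, 12, 11, 4, 8, 8, 11, 11, 7, 8] sum 113, len 14
add 11: shortest ending here [11, 6, 1, 3, 12, 11, 4, 8, 8, 11, 11, 7, 8, 11] sum 112, len 14
add 12: shortest ending here [6, 1, 3, 12, 11, 4, 8, 8, 11, 11, 7, 8, 11, 12] sum 113, len 14
add 5: shortest ending here [12, 11, 4, 8, 8, 11, 11, 7, 8, 11, 12, 5] sum 108, len 12
Shortest qualifying length: 12.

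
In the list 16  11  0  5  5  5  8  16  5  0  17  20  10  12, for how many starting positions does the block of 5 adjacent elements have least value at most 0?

(16, 11, 0, 5, 5) → min 0  ≤ 0 ✓
(11, 0, 5, 5, 5) → min 0  ≤ 0 ✓
(0, 5, 5, 5, 8) → min 0  ≤ 0 ✓
(5, 5, 5, 8, 16) → min 5
(5, 5, 8, 16, 5) → min 5
(5, 8, 16, 5, 0) → min 0  ≤ 0 ✓
(8, 16, 5, 0, 17) → min 0  ≤ 0 ✓
(16, 5, 0, 17, 20) → min 0  ≤ 0 ✓
(5, 0, 17, 20, 10) → min 0  ≤ 0 ✓
(0, 17, 20, 10, 12) → min 0  ≤ 0 ✓
8 windows satisfy the condition.

8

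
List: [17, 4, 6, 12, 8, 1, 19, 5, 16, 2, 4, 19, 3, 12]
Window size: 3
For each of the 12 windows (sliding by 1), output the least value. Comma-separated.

4, 4, 6, 1, 1, 1, 5, 2, 2, 2, 3, 3

Sliding a size-3 window across the 14 values:
(17, 4, 6) → min 4
(4, 6, 12) → min 4
(6, 12, 8) → min 6
(12, 8, 1) → min 1
(8, 1, 19) → min 1
(1, 19, 5) → min 1
(19, 5, 16) → min 5
(5, 16, 2) → min 2
(16, 2, 4) → min 2
(2, 4, 19) → min 2
(4, 19, 3) → min 3
(19, 3, 12) → min 3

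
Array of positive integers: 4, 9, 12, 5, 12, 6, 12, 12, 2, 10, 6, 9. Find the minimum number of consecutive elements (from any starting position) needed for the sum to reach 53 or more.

add 4: running sum 4 < 53
add 9: running sum 13 < 53
add 12: running sum 25 < 53
add 5: running sum 30 < 53
add 12: running sum 42 < 53
add 6: running sum 48 < 53
add 12: shortest ending here [9, 12, 5, 12, 6, 12] sum 56, len 6
add 12: shortest ending here [12, 5, 12, 6, 12, 12] sum 59, len 6
add 2: shortest ending here [12, 5, 12, 6, 12, 12, 2] sum 61, len 7
add 10: shortest ending here [12, 6, 12, 12, 2, 10] sum 54, len 6
add 6: shortest ending here [12, 6, 12, 12, 2, 10, 6] sum 60, len 7
add 9: shortest ending here [6, 12, 12, 2, 10, 6, 9] sum 57, len 7
Shortest qualifying length: 6.

6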